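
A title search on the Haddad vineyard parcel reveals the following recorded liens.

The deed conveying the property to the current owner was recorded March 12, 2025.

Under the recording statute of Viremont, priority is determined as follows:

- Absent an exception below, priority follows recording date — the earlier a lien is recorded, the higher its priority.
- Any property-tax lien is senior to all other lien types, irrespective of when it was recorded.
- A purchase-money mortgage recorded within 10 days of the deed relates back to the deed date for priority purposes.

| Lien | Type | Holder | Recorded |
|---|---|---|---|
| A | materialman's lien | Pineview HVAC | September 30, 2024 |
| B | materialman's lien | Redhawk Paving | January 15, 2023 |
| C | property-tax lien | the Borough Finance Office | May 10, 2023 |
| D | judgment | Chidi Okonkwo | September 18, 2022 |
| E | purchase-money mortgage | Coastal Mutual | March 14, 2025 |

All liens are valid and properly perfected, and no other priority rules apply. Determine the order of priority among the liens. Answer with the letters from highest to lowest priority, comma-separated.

Effective dates: E relates back to the deed date March 12, 2025.
C is a property-tax lien, so it outranks all other liens regardless of date.
Ordering the rest by effective date: D (September 18, 2022), B (January 15, 2023), A (September 30, 2024), E (March 12, 2025).

C, D, B, A, E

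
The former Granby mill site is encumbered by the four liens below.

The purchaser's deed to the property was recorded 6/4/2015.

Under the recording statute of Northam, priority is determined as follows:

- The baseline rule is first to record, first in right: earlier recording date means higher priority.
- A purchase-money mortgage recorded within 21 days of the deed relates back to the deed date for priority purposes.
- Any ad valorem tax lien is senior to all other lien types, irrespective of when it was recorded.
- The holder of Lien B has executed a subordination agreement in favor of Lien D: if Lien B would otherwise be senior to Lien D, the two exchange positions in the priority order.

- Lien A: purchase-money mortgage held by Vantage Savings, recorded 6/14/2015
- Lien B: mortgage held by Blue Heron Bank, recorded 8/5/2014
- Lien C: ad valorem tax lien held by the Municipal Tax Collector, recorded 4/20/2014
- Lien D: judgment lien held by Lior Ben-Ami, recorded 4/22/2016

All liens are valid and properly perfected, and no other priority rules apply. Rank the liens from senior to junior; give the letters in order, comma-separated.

C, D, A, B

Adjusting effective dates: A's effective date is the deed date, 6/4/2015.
C is an ad valorem tax lien and takes priority over every other lien.
Remaining liens by effective date: B (8/5/2014), A (6/4/2015), D (4/22/2016).
B would otherwise be senior to D, so under the subordination agreement B and D exchange positions.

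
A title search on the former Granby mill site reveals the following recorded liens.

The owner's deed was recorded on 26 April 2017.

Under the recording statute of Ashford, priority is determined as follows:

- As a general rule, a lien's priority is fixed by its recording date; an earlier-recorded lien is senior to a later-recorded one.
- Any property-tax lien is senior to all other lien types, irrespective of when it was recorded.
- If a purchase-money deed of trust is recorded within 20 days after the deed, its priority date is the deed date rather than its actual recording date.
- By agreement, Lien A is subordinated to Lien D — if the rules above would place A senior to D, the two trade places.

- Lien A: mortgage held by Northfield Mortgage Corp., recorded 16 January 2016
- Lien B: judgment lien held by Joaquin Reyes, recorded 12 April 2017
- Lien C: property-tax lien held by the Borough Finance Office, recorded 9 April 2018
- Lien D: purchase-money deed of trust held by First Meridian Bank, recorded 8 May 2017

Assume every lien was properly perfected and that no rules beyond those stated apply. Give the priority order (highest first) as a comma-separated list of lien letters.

First, effective dates: D's effective date is the deed date, 26 April 2017.
C is a property-tax lien and takes priority over every other lien.
Ordering the rest by effective date: A (16 January 2016), B (12 April 2017), D (26 April 2017).
The subordination applies — A was senior to D — so A and D swap.

C, D, B, A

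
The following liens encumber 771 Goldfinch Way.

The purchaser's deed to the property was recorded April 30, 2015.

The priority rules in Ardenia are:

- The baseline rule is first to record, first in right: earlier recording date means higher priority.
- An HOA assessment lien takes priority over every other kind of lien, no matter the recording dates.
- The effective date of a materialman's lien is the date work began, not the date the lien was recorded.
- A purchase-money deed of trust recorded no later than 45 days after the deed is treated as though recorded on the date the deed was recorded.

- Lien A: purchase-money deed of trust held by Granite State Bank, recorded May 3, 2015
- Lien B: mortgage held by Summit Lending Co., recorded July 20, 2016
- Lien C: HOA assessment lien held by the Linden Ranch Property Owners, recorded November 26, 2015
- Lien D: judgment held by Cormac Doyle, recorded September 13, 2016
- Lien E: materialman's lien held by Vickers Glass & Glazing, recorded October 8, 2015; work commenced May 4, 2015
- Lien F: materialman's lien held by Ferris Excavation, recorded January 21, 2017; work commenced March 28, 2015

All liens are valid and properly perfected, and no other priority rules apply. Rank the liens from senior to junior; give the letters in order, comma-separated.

First, effective dates: A relates back to the deed date April 30, 2015; E is treated as recorded May 4, 2015, the work-commencement date; F relates back to March 28, 2015 (work commenced).
As an HOA assessment lien, C is senior to every other lien.
Among the remaining liens, by effective date: F (March 28, 2015), A (April 30, 2015), E (May 4, 2015), B (July 20, 2016), D (September 13, 2016).

C, F, A, E, B, D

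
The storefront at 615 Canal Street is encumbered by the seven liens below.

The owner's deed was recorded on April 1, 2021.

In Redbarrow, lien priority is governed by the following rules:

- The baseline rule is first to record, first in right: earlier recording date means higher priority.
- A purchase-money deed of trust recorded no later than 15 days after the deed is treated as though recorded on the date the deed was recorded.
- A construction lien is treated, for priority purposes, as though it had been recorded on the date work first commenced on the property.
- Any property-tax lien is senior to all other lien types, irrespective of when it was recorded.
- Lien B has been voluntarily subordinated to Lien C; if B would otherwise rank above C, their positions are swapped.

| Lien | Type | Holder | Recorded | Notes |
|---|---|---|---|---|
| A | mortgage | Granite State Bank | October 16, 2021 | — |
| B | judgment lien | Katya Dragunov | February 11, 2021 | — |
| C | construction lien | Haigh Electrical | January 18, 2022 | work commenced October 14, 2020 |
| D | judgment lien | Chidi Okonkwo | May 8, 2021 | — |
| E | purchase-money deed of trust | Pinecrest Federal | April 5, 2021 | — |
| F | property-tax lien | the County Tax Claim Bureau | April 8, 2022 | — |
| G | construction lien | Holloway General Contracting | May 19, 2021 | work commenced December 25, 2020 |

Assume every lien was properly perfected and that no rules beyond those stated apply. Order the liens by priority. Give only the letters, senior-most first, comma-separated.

F, C, G, B, E, D, A

Effective dates: C is treated as recorded October 14, 2020, the work-commencement date; E relates back to the deed date April 1, 2021; G's effective date is December 25, 2020, when work began.
F is a property-tax lien, so it outranks all other liens regardless of date.
Remaining liens by effective date: C (October 14, 2020), G (December 25, 2020), B (February 11, 2021), E (April 1, 2021), D (May 8, 2021), A (October 16, 2021).
B is already junior to C, so the subordination agreement changes nothing.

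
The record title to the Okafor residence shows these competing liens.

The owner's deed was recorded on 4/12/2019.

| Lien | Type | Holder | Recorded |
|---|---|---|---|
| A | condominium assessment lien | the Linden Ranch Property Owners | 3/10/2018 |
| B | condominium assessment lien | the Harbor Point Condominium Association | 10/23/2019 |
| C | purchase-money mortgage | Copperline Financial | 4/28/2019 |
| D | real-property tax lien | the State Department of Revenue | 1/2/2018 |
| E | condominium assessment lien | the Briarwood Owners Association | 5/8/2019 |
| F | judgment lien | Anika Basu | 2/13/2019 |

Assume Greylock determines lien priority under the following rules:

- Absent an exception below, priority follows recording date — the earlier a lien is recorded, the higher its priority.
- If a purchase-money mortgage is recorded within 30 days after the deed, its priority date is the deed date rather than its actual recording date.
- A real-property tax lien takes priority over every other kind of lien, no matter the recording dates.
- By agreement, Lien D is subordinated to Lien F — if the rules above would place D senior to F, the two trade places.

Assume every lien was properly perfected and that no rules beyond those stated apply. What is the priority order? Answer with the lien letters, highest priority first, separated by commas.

Effective dates after the stated exceptions: C was recorded within the 30-day window, so its effective date is the deed date 4/12/2019.
D is a real-property tax lien, so it outranks all other liens regardless of date.
Among the remaining liens, by effective date: A (3/10/2018), F (2/13/2019), C (4/12/2019), E (5/8/2019), B (10/23/2019).
D is senior to F before the subordination, so the two trade places.

F, A, D, C, E, B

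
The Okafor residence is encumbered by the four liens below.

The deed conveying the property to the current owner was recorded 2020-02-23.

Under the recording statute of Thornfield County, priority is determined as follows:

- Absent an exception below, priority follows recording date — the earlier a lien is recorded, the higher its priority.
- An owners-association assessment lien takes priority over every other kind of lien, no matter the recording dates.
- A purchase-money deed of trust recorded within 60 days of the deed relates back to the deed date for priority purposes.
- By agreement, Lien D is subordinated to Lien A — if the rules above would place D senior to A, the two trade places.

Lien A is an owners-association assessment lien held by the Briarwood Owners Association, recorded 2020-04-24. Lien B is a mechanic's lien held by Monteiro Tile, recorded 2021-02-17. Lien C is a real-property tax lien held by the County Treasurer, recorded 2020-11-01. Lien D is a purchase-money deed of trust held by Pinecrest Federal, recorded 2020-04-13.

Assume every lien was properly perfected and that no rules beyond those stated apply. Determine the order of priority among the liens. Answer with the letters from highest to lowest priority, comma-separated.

A, D, C, B

Effective dates: D's effective date is the deed date, 2020-02-23.
As an owners-association assessment lien, A is senior to every other lien.
The other liens, earliest effective date first: D (2020-02-23), C (2020-11-01), B (2021-02-17).
Since D is not senior to A, the subordination leaves the order unchanged.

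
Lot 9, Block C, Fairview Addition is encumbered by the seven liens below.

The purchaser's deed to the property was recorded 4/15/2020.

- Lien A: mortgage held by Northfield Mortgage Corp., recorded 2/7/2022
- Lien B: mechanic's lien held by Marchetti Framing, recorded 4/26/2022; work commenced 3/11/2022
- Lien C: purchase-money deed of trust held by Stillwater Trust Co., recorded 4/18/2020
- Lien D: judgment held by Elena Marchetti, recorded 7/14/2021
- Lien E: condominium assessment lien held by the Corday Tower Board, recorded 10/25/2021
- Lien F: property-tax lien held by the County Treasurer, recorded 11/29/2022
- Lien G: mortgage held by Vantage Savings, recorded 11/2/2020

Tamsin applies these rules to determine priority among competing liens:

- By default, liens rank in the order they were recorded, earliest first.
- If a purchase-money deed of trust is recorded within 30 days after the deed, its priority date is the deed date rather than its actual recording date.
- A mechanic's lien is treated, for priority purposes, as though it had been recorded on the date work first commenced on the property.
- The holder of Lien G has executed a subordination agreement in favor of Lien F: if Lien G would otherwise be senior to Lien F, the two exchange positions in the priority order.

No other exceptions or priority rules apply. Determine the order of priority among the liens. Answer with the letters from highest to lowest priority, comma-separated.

C, F, D, E, A, B, G

Adjusting effective dates: B is treated as recorded 3/11/2022, the work-commencement date; C's effective date is the deed date, 4/15/2020.
By effective date, earliest first: C (4/15/2020), G (11/2/2020), D (7/14/2021), E (10/25/2021), A (2/7/2022), B (3/11/2022), F (11/29/2022).
The subordination applies — G was senior to F — so G and F swap.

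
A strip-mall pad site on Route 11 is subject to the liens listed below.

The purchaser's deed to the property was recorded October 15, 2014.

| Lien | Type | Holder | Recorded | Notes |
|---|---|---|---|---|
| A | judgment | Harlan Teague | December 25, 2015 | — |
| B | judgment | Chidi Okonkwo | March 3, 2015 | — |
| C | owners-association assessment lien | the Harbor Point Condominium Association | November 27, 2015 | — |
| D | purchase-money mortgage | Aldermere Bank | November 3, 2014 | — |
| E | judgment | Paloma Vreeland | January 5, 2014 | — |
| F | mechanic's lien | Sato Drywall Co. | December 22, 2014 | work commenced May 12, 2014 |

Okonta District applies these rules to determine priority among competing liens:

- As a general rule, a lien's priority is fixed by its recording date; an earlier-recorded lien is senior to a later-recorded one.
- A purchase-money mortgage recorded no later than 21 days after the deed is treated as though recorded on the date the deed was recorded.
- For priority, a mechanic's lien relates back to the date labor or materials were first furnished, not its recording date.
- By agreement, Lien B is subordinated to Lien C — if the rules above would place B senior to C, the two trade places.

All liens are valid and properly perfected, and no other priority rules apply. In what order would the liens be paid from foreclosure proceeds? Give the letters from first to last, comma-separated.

E, F, D, C, B, A

Adjusting effective dates: D relates back to the deed date October 15, 2014; F's effective date is May 12, 2014, when work began.
Sorted by effective date: E (January 5, 2014), F (May 12, 2014), D (October 15, 2014), B (March 3, 2015), C (November 27, 2015), A (December 25, 2015).
B is senior to C before the subordination, so the two trade places.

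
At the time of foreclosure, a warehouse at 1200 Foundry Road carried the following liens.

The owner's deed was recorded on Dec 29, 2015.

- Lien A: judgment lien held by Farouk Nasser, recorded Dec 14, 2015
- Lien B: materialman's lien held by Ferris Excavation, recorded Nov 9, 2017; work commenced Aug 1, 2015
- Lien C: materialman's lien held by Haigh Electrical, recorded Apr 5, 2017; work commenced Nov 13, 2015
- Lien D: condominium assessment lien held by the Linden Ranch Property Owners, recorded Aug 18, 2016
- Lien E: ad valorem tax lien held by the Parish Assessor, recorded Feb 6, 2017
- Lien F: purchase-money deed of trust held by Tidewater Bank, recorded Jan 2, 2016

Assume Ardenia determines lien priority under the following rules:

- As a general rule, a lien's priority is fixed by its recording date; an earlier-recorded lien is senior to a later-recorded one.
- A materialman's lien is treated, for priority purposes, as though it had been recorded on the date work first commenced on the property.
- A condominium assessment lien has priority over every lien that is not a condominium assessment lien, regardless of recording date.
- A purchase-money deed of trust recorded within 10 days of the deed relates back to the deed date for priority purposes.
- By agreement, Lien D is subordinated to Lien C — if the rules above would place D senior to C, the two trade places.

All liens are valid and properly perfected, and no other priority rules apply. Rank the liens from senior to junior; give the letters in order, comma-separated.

C, B, D, A, F, E

Adjusting effective dates: B relates back to Aug 1, 2015 (work commenced); C relates back to Nov 13, 2015 (work commenced); F was recorded within the 10-day window, so its effective date is the deed date Dec 29, 2015.
D is a condominium assessment lien, so it outranks all other liens regardless of date.
Among the remaining liens, by effective date: B (Aug 1, 2015), C (Nov 13, 2015), A (Dec 14, 2015), F (Dec 29, 2015), E (Feb 6, 2017).
The subordination applies — D was senior to C — so D and C swap.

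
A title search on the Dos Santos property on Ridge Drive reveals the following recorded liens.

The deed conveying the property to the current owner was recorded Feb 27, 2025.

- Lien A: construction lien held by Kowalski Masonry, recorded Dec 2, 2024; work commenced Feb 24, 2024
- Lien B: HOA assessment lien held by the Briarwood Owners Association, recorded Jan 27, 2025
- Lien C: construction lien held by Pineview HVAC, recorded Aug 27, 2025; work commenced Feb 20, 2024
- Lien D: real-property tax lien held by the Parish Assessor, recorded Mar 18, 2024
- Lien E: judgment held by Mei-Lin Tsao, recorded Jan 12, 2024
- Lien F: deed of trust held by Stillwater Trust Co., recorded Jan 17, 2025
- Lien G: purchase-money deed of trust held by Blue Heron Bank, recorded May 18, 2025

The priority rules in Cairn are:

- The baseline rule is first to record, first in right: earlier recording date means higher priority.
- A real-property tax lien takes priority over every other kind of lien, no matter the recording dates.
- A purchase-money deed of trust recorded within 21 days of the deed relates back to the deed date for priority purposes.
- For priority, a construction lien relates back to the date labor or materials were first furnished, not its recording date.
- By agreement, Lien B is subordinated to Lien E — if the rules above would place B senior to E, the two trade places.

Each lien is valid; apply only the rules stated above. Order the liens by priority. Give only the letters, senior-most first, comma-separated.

D, E, C, A, F, B, G

Effective dates after the stated exceptions: A's effective date is Feb 24, 2024, when work began; C is treated as recorded Feb 20, 2024, the work-commencement date; G was recorded 80 days after the deed — beyond 21 days — so no relation-back applies.
As a real-property tax lien, D is senior to every other lien.
Ordering the rest by effective date: E (Jan 12, 2024), C (Feb 20, 2024), A (Feb 24, 2024), F (Jan 17, 2025), B (Jan 27, 2025), G (May 18, 2025).
Since B is not senior to E, the subordination leaves the order unchanged.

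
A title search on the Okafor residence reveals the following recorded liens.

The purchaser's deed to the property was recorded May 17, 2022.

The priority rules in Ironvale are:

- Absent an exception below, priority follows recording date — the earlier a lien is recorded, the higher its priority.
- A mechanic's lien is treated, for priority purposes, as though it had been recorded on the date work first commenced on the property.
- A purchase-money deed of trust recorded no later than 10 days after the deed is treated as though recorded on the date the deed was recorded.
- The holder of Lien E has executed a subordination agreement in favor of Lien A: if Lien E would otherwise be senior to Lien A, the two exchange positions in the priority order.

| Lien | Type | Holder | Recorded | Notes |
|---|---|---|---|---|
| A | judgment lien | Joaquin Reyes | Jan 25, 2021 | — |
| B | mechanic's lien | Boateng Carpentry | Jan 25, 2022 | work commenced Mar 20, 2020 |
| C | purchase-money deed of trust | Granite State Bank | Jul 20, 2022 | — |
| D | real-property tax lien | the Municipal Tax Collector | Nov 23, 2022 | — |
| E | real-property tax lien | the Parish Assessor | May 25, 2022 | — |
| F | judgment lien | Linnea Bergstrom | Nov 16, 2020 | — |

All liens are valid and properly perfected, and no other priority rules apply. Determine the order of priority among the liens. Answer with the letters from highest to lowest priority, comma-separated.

B, F, A, E, C, D

Effective dates: B is treated as recorded Mar 20, 2020, the work-commencement date; C was recorded 64 days after the deed — beyond 10 days — so no relation-back applies.
By effective date, earliest first: B (Mar 20, 2020), F (Nov 16, 2020), A (Jan 25, 2021), E (May 25, 2022), C (Jul 20, 2022), D (Nov 23, 2022).
E already ranks below A; the subordination has no effect.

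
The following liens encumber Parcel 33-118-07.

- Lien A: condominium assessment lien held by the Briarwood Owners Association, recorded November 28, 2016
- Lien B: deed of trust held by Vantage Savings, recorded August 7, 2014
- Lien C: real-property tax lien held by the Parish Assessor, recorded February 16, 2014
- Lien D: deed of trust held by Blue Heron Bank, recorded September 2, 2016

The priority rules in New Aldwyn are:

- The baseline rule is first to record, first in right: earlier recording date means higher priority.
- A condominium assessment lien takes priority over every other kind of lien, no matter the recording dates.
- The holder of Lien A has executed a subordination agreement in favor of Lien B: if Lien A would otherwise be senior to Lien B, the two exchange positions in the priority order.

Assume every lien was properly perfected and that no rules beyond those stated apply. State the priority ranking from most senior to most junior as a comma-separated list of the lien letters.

B, C, A, D

A is a condominium assessment lien, so it outranks all other liens regardless of date.
The other liens, earliest effective date first: C (February 16, 2014), B (August 7, 2014), D (September 2, 2016).
The subordination applies — A was senior to B — so A and B swap.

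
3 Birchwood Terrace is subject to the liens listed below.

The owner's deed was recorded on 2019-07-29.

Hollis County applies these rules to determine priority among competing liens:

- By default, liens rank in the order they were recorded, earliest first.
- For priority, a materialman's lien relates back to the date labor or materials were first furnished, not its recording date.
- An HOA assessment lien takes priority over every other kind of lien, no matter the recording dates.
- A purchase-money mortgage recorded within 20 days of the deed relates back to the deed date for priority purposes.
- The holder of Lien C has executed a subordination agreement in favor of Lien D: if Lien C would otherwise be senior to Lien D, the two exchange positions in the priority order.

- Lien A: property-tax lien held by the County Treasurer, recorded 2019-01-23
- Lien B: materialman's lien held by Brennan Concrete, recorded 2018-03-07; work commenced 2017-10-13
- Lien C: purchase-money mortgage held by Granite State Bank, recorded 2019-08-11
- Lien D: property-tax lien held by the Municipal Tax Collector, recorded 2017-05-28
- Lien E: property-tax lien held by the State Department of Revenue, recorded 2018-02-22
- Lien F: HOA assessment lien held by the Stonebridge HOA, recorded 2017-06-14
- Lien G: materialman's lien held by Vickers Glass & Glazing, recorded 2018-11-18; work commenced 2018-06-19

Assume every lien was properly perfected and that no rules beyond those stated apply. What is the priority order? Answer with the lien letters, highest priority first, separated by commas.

F, D, B, E, G, A, C

Adjusting effective dates: B's effective date is 2017-10-13, when work began; C relates back to the deed date 2019-07-29; G relates back to 2018-06-19 (work commenced).
As an HOA assessment lien, F is senior to every other lien.
Among the remaining liens, by effective date: D (2017-05-28), B (2017-10-13), E (2018-02-22), G (2018-06-19), A (2019-01-23), C (2019-07-29).
C is already junior to D, so the subordination agreement changes nothing.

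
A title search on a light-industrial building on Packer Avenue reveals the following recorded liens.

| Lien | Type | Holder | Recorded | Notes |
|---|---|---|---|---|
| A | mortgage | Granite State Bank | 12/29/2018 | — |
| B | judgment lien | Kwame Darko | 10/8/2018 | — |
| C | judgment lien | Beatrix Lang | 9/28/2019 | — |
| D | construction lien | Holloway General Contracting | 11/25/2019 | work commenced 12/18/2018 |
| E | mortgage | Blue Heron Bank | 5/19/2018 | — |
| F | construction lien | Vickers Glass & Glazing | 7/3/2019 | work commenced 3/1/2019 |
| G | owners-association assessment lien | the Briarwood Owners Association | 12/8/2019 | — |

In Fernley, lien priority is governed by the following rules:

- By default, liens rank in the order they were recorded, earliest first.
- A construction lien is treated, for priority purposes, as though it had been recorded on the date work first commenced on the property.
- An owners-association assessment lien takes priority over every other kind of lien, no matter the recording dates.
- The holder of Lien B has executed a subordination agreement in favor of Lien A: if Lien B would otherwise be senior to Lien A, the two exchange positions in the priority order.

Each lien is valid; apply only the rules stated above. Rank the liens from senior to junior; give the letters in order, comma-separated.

G, E, A, D, B, F, C

Effective dates: D is treated as recorded 12/18/2018, the work-commencement date; F's effective date is 3/1/2019, when work began.
As an owners-association assessment lien, G is senior to every other lien.
The other liens, earliest effective date first: E (5/19/2018), B (10/8/2018), D (12/18/2018), A (12/29/2018), F (3/1/2019), C (9/28/2019).
B would otherwise be senior to A, so under the subordination agreement B and A exchange positions.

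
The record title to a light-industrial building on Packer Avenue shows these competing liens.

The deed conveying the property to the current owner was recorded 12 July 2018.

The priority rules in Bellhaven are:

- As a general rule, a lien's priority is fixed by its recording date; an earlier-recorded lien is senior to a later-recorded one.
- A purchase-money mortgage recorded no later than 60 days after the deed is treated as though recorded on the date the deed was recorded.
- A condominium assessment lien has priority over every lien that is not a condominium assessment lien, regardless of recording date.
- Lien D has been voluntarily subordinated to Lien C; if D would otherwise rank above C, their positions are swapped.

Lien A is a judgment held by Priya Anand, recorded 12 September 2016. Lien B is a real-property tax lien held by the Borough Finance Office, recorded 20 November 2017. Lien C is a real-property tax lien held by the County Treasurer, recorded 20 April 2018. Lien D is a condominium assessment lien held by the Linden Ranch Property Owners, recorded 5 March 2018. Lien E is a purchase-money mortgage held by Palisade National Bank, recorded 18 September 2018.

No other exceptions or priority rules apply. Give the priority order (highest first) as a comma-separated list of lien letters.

C, A, B, D, E

Effective dates after the stated exceptions: E was recorded 68 days after the deed, outside the 60-day window, so it keeps its recording date.
D, as a condominium assessment lien, has superpriority and ranks first.
Remaining liens by effective date: A (12 September 2016), B (20 November 2017), C (20 April 2018), E (18 September 2018).
D would otherwise be senior to C, so under the subordination agreement D and C exchange positions.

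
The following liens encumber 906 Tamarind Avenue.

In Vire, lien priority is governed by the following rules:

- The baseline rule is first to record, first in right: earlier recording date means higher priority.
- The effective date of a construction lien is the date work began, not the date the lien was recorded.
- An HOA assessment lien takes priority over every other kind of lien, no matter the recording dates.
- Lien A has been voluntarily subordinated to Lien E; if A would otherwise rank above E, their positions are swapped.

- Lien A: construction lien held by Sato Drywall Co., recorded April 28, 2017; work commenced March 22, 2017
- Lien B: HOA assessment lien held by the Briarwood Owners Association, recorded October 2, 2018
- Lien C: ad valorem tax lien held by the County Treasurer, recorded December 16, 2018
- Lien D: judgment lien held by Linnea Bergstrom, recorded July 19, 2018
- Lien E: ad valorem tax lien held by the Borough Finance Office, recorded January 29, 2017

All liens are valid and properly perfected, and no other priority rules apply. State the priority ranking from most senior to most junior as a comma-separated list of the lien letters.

B, E, A, D, C

Adjusting effective dates: A relates back to March 22, 2017 (work commenced).
B, as an HOA assessment lien, has superpriority and ranks first.
Ordering the rest by effective date: E (January 29, 2017), A (March 22, 2017), D (July 19, 2018), C (December 16, 2018).
A is already junior to E, so the subordination agreement changes nothing.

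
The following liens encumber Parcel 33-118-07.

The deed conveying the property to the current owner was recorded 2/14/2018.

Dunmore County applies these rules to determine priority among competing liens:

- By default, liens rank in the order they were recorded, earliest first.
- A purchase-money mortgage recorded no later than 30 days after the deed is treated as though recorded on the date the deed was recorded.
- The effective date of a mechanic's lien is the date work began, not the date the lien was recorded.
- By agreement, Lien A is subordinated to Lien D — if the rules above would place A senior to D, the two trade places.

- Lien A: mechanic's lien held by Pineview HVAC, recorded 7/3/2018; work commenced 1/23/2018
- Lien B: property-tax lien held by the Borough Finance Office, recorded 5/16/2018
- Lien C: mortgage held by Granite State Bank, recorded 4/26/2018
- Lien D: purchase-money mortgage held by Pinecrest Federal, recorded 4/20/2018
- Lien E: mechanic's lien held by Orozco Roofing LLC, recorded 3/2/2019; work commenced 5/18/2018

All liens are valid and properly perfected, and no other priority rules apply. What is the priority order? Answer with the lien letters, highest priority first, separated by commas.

D, A, C, B, E

Effective dates: A relates back to 1/23/2018 (work commenced); D was recorded 65 days after the deed, outside the 30-day window, so it keeps its recording date; E is treated as recorded 5/18/2018, the work-commencement date.
Sorted by effective date: A (1/23/2018), D (4/20/2018), C (4/26/2018), B (5/16/2018), E (5/18/2018).
A is senior to D before the subordination, so the two trade places.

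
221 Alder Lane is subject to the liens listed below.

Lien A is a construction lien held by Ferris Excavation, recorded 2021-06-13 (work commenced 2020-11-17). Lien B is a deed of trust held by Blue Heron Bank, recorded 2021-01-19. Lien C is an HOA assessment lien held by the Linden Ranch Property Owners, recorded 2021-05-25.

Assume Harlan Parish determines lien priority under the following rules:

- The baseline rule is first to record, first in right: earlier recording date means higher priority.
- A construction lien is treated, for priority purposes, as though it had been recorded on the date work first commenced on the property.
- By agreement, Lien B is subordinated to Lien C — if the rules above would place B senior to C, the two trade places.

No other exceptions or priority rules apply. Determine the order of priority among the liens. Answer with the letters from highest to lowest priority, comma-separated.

Effective dates after the stated exceptions: A relates back to 2020-11-17 (work commenced).
By effective date: A (2020-11-17), B (2021-01-19), C (2021-05-25).
Because B would otherwise rank above C, the subordination swaps them.

A, C, B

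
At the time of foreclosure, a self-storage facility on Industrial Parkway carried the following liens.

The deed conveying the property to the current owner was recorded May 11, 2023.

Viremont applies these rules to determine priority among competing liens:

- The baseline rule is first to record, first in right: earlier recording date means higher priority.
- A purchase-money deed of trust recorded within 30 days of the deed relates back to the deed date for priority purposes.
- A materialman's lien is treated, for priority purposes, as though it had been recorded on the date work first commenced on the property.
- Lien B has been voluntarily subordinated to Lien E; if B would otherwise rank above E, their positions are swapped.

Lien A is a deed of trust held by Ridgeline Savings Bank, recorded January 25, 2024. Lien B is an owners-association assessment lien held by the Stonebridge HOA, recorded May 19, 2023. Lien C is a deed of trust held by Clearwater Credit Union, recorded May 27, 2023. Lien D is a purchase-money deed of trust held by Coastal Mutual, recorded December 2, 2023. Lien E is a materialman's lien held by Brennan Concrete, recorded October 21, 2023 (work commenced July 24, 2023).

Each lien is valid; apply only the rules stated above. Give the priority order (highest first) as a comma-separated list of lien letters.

Adjusting effective dates: D was recorded 205 days after the deed, outside the 30-day window, so it keeps its recording date; E's effective date is July 24, 2023, when work began.
By effective date, earliest first: B (May 19, 2023), C (May 27, 2023), E (July 24, 2023), D (December 2, 2023), A (January 25, 2024).
Because B would otherwise rank above E, the subordination swaps them.

E, C, B, D, A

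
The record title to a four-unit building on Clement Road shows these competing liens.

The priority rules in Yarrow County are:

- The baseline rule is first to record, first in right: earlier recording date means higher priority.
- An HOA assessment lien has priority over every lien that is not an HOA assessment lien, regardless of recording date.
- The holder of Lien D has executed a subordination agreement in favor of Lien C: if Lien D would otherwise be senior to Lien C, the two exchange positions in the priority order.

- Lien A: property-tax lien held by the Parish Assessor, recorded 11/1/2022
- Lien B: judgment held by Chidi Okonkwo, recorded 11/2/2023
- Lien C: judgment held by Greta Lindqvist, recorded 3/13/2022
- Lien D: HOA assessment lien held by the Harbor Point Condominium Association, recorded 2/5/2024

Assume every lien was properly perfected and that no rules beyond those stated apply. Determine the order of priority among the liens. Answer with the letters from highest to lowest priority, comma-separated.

C, D, A, B

As an HOA assessment lien, D is senior to every other lien.
Among the remaining liens, by effective date: C (3/13/2022), A (11/1/2022), B (11/2/2023).
D is senior to C before the subordination, so the two trade places.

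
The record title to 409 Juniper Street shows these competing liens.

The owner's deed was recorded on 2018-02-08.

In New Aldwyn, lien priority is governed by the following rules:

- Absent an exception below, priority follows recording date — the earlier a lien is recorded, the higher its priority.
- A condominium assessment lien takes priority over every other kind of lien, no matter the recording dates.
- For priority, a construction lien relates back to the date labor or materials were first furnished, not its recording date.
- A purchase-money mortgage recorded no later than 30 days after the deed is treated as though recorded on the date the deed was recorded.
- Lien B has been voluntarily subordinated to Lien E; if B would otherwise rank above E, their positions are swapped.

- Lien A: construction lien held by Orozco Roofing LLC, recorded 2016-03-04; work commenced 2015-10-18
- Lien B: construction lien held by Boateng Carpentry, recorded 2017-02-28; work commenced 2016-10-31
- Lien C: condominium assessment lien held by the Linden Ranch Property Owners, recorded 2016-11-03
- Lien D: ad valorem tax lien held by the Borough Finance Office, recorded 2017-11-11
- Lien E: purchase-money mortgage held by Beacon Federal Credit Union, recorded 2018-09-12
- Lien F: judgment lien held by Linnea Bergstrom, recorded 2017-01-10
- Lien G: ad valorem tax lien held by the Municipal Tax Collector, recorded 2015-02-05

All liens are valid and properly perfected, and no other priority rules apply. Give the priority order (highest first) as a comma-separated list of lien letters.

First, effective dates: A's effective date is 2015-10-18, when work began; B is treated as recorded 2016-10-31, the work-commencement date; E was recorded 216 days after the deed — beyond 30 days — so no relation-back applies.
As a condominium assessment lien, C is senior to every other lien.
The other liens, earliest effective date first: G (2015-02-05), A (2015-10-18), B (2016-10-31), F (2017-01-10), D (2017-11-11), E (2018-09-12).
B would otherwise be senior to E, so under the subordination agreement B and E exchange positions.

C, G, A, E, F, D, B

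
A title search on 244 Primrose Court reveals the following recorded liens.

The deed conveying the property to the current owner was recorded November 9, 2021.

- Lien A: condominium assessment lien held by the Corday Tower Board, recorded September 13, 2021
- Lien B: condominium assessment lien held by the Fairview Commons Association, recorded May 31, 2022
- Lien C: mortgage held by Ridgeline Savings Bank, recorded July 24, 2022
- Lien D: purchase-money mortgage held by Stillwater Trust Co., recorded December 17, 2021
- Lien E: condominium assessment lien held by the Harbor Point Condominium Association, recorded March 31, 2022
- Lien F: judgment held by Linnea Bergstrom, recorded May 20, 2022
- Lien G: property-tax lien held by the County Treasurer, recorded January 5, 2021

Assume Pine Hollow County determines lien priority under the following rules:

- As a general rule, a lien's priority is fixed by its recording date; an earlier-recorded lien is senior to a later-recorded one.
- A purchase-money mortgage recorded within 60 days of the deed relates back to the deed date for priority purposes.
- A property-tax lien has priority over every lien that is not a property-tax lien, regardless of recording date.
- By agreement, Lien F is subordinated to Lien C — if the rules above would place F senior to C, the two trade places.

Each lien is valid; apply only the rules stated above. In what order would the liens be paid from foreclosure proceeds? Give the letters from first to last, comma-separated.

Effective dates after the stated exceptions: D's effective date is the deed date, November 9, 2021.
As a property-tax lien, G is senior to every other lien.
Ordering the rest by effective date: A (September 13, 2021), D (November 9, 2021), E (March 31, 2022), F (May 20, 2022), B (May 31, 2022), C (July 24, 2022).
The subordination applies — F was senior to C — so F and C swap.

G, A, D, E, C, B, F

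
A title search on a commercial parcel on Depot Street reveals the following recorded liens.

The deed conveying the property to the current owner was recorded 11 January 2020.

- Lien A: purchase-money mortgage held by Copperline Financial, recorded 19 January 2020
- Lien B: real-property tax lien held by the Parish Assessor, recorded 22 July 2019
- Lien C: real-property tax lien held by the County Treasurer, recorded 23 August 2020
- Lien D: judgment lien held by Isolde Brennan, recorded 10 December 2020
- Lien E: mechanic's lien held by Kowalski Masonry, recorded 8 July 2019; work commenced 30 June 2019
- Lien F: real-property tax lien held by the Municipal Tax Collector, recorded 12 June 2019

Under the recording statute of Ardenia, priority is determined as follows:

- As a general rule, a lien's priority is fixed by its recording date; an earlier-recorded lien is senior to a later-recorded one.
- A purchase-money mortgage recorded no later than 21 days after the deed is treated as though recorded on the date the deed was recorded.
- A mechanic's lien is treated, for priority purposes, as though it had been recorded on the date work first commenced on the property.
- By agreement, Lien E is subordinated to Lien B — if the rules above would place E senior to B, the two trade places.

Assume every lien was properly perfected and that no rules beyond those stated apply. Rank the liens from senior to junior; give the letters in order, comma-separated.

F, B, E, A, C, D

First, effective dates: A was recorded within the 21-day window, so its effective date is the deed date 11 January 2020; E is treated as recorded 30 June 2019, the work-commencement date.
Sorted by effective date: F (12 June 2019), E (30 June 2019), B (22 July 2019), A (11 January 2020), C (23 August 2020), D (10 December 2020).
Because E would otherwise rank above B, the subordination swaps them.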